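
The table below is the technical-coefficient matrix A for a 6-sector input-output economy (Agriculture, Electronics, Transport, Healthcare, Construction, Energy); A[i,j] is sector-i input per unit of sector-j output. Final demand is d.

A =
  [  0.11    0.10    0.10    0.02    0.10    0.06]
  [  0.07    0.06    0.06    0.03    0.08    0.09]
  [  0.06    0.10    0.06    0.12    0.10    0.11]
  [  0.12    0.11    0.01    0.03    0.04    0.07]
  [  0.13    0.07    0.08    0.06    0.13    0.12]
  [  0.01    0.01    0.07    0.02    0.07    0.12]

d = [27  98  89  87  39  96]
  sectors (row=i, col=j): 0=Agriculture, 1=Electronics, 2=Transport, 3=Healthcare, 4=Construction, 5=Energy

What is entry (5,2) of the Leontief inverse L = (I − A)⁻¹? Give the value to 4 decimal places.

L[5,2] = 0.1060

Form M = I − A:
  [  0.89   -0.10   -0.10   -0.02   -0.10   -0.06]
  [ -0.07    0.94   -0.06   -0.03   -0.08   -0.09]
  [ -0.06   -0.10    0.94   -0.12   -0.10   -0.11]
  [ -0.12   -0.11   -0.01    0.97   -0.04   -0.07]
  [ -0.13   -0.07   -0.08   -0.06    0.87   -0.12]
  [ -0.01   -0.01   -0.07   -0.02   -0.07    0.88]
Leontief inverse L = M⁻¹:
  [  1.1852    0.1665    0.1642    0.0644    0.1854    0.1488]
  [  0.1259    1.1086    0.1091    0.0626    0.1447    0.1603]
  [  0.1402    0.1693    1.1223    0.1626    0.1847    0.2053]
  [  0.1748    0.1572    0.0583    1.0556    0.1005    0.1330]
  [  0.2187    0.1464    0.1552    0.1089    1.2290    0.2255]
  [  0.0474    0.0432    0.1060    0.0470    0.1185    1.1772]
Total output x = L · d:
  x_0 = 1.1852·27 + 0.1665·98 + 0.1642·89 + 0.0644·87 + 0.1854·39 + 0.1488·96 = 90.0504
  x_1 = 0.1259·27 + 1.1086·98 + 0.1091·89 + 0.0626·87 + 0.1447·39 + 0.1603·96 = 148.2421
  x_2 = 0.1402·27 + 0.1693·98 + 1.1223·89 + 0.1626·87 + 0.1847·39 + 0.2053·96 = 161.3122
  x_3 = 0.1748·27 + 0.1572·98 + 0.0583·89 + 1.0556·87 + 0.1005·39 + 0.1330·96 = 133.8327
  x_4 = 0.2187·27 + 0.1464·98 + 0.1552·89 + 0.1089·87 + 1.2290·39 + 0.2255·96 = 113.1252
  x_5 = 0.0474·27 + 0.0432·98 + 0.1060·89 + 0.0470·87 + 0.1185·39 + 1.1772·96 = 136.6707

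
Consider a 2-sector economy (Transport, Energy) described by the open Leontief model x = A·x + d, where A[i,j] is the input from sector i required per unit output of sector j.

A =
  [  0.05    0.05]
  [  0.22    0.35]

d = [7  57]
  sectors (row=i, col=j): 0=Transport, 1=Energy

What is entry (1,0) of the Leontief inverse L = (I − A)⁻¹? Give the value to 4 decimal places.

Form M = I − A:
  [  0.95   -0.05]
  [ -0.22    0.65]
Leontief inverse L = M⁻¹:
  [  1.0717    0.0824]
  [  0.3627    1.5664]
Total output x = L · d:
  x_0 = 1.0717·7 + 0.0824·57 = 12.2012
  x_1 = 0.3627·7 + 1.5664·57 = 91.8219

L[1,0] = 0.3627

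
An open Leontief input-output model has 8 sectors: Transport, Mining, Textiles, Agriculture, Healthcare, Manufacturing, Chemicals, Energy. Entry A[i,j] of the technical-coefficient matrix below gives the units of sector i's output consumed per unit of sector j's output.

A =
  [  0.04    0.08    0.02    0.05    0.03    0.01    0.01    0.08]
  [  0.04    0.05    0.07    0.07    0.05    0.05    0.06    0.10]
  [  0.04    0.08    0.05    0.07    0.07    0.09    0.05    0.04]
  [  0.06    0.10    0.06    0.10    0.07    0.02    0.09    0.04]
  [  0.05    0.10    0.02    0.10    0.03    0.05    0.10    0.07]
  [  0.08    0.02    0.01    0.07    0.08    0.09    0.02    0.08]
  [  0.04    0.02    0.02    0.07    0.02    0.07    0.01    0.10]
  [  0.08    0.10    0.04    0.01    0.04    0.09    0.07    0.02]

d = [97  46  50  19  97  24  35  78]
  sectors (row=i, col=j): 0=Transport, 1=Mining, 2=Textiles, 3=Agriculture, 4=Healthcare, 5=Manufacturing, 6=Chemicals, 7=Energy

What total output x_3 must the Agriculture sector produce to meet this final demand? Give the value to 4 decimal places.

72.3188

Form M = I − A:
  [  0.96   -0.08   -0.02   -0.05   -0.03   -0.01   -0.01   -0.08]
  [ -0.04    0.95   -0.07   -0.07   -0.05   -0.05   -0.06   -0.10]
  [ -0.04   -0.08    0.95   -0.07   -0.07   -0.09   -0.05   -0.04]
  [ -0.06   -0.10   -0.06    0.90   -0.07   -0.02   -0.09   -0.04]
  [ -0.05   -0.10   -0.02   -0.10    0.97   -0.05   -0.10   -0.07]
  [ -0.08   -0.02   -0.01   -0.07   -0.08    0.91   -0.02   -0.08]
  [ -0.04   -0.02   -0.02   -0.07   -0.02   -0.07    0.99   -0.10]
  [ -0.08   -0.10   -0.04   -0.01   -0.04   -0.09   -0.07    0.98]
Leontief inverse L = M⁻¹:
  [  1.0724    0.1236    0.0447    0.0872    0.0584    0.0431    0.0436    0.1177]
  [  0.0899    1.1134    0.1040    0.1284    0.0942    0.1043    0.1080    0.1567]
  [  0.0898    0.1407    1.0836    0.1329    0.1158    0.1427    0.0980    0.1013]
  [  0.1115    0.1691    0.0994    1.1693    0.1172    0.0741    0.1436    0.1072]
  [  0.1014    0.1632    0.0570    0.1634    1.0755    0.1031    0.1489    0.1344]
  [  0.1273    0.0789    0.0378    0.1243    0.1202    1.1357    0.0637    0.1328]
  [  0.0783    0.0663    0.0436    0.1100    0.0531    0.1082    1.0445    0.1386]
  [  0.1229    0.1498    0.0684    0.0635    0.0790    0.1370    0.1066    1.0788]
Total output x = L · d:
  x_0 = 1.0724·97 + 0.1236·46 + 0.0447·50 + 0.0872·19 + 0.0584·97 + 0.0431·24 + 0.0436·35 + 0.1177·78 = 131.0039
  x_1 = 0.0899·97 + 1.1134·46 + 0.1040·50 + 0.1284·19 + 0.0942·97 + 0.1043·24 + 0.1080·35 + 0.1567·78 = 95.2186
  x_2 = 0.0898·97 + 0.1407·46 + 1.0836·50 + 0.1329·19 + 0.1158·97 + 0.1427·24 + 0.0980·35 + 0.1013·78 = 97.8658
  x_3 = 0.1115·97 + 0.1691·46 + 0.0994·50 + 1.1693·19 + 0.1172·97 + 0.0741·24 + 0.1436·35 + 0.1072·78 = 72.3188
  x_4 = 0.1014·97 + 0.1632·46 + 0.0570·50 + 0.1634·19 + 1.0755·97 + 0.1031·24 + 0.1489·35 + 0.1344·78 = 145.7831
  x_5 = 0.1273·97 + 0.0789·46 + 0.0378·50 + 0.1243·19 + 0.1202·97 + 1.1357·24 + 0.0637·35 + 0.1328·78 = 71.7261
  x_6 = 0.0783·97 + 0.0663·46 + 0.0436·50 + 0.1100·19 + 0.0531·97 + 0.1082·24 + 1.0445·35 + 0.1386·78 = 70.0283
  x_7 = 0.1229·97 + 0.1498·46 + 0.0684·50 + 0.0635·19 + 0.0790·97 + 0.1370·24 + 0.1066·35 + 1.0788·78 = 122.2741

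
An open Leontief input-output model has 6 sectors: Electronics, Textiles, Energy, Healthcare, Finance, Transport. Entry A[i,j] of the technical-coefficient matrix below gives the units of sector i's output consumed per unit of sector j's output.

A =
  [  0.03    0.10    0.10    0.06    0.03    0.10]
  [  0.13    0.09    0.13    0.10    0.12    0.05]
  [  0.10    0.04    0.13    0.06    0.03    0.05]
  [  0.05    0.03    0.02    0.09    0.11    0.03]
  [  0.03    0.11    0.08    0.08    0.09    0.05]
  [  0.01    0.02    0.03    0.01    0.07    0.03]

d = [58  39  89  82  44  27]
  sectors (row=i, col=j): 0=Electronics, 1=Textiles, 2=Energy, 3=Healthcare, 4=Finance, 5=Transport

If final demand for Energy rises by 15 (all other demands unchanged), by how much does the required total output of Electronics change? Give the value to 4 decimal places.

2.3916

Form M = I − A:
  [  0.97   -0.10   -0.10   -0.06   -0.03   -0.10]
  [ -0.13    0.91   -0.13   -0.10   -0.12   -0.05]
  [ -0.10   -0.04    0.87   -0.06   -0.03   -0.05]
  [ -0.05   -0.03   -0.02    0.91   -0.11   -0.03]
  [ -0.03   -0.11   -0.08   -0.08    0.91   -0.05]
  [ -0.01   -0.02   -0.03   -0.01   -0.07    0.97]
Leontief inverse L = M⁻¹:
  [  1.0757    0.1416    0.1594    0.1057    0.0825    0.1339]
  [  0.1947    1.1618    0.2217    0.1735    0.1961    0.1069]
  [  0.1423    0.0823    1.1903    0.1044    0.0741    0.0873]
  [  0.0792    0.0686    0.0616    1.1300    0.1547    0.0578]
  [  0.0799    0.1606    0.1451    0.1346    1.1505    0.0875]
  [  0.0261    0.0403    0.0541    0.0293    0.0918    1.0441]
Total output x = L · d:
  x_0 = 1.0757·58 + 0.1416·39 + 0.1594·89 + 0.1057·82 + 0.0825·44 + 0.1339·27 = 98.0204
  x_1 = 0.1947·58 + 1.1618·39 + 0.2217·89 + 0.1735·82 + 0.1961·44 + 0.1069·27 = 102.0778
  x_2 = 0.1423·58 + 0.0823·39 + 1.1903·89 + 0.1044·82 + 0.0741·44 + 0.0873·27 = 131.5779
  x_3 = 0.0792·58 + 0.0686·39 + 0.0616·89 + 1.1300·82 + 0.1547·44 + 0.0578·27 = 113.7714
  x_4 = 0.0799·58 + 0.1606·39 + 0.1451·89 + 0.1346·82 + 1.1505·44 + 0.0875·27 = 87.8282
  x_5 = 0.0261·58 + 0.0403·39 + 0.0541·89 + 0.0293·82 + 0.0918·44 + 1.0441·27 = 42.5307
Δx_0 = L[0,2] · Δd_2 = 0.1594 · 15 = 2.3916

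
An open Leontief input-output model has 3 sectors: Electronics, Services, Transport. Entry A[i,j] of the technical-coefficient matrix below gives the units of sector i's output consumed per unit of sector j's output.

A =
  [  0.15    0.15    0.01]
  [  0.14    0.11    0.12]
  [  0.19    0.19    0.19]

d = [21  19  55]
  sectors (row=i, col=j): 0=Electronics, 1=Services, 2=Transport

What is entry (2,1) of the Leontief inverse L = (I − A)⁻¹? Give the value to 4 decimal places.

L[2,1] = 0.3328

Form M = I − A:
  [  0.85   -0.15   -0.01]
  [ -0.14    0.89   -0.12]
  [ -0.19   -0.19    0.81]
Leontief inverse L = M⁻¹:
  [  1.2226    0.2161    0.0471]
  [  0.2385    1.2025    0.1811]
  [  0.3427    0.3328    1.2881]
Total output x = L · d:
  x_0 = 1.2226·21 + 0.2161·19 + 0.0471·55 = 32.3717
  x_1 = 0.2385·21 + 1.2025·19 + 0.1811·55 = 37.8155
  x_2 = 0.3427·21 + 0.3328·19 + 1.2881·55 = 84.3649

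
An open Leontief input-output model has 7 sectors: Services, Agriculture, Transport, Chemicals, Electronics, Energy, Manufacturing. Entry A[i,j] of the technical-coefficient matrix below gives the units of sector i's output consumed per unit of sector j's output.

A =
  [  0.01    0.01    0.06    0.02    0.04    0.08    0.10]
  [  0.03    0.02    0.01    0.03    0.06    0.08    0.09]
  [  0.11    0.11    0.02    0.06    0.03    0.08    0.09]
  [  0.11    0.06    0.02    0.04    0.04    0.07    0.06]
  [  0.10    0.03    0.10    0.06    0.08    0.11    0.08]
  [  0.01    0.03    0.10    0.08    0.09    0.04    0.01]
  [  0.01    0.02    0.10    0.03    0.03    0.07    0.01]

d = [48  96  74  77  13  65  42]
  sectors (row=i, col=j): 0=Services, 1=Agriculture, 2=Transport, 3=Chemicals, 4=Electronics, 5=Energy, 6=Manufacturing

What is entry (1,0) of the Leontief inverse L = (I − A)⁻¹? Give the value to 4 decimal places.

L[1,0] = 0.0544

Form M = I − A:
  [  0.99   -0.01   -0.06   -0.02   -0.04   -0.08   -0.10]
  [ -0.03    0.98   -0.01   -0.03   -0.06   -0.08   -0.09]
  [ -0.11   -0.11    0.98   -0.06   -0.03   -0.08   -0.09]
  [ -0.11   -0.06   -0.02    0.96   -0.04   -0.07   -0.06]
  [ -0.10   -0.03   -0.10   -0.06    0.92   -0.11   -0.08]
  [ -0.01   -0.03   -0.10   -0.08   -0.09    0.96   -0.01]
  [ -0.01   -0.02   -0.10   -0.03   -0.03   -0.07    0.99]
Leontief inverse L = M⁻¹:
  [  1.0363    0.0325    0.0965    0.0466    0.0679    0.1175    0.1259]
  [  0.0544    1.0385    0.0480    0.0556    0.0894    0.1178    0.1161]
  [  0.1433    0.1363    1.0678    0.0942    0.0719    0.1374    0.1368]
  [  0.1376    0.0815    0.0607    1.0684    0.0744    0.1169    0.0988]
  [  0.1487    0.0686    0.1592    0.1049    1.1295    0.1783    0.1352]
  [  0.0532    0.0607    0.1350    0.1115    0.1237    1.0884    0.0509]
  [  0.0385    0.0439    0.1260    0.0545    0.0550    0.1033    1.0382]
Total output x = L · d:
  x_0 = 1.0363·48 + 0.0325·96 + 0.0965·74 + 0.0466·77 + 0.0679·13 + 0.1175·65 + 0.1259·42 = 77.4002
  x_1 = 0.0544·48 + 1.0385·96 + 0.0480·74 + 0.0556·77 + 0.0894·13 + 0.1178·65 + 0.1161·42 = 123.8376
  x_2 = 0.1433·48 + 0.1363·96 + 1.0678·74 + 0.0942·77 + 0.0719·13 + 0.1374·65 + 0.1368·42 = 121.8446
  x_3 = 0.1376·48 + 0.0815·96 + 0.0607·74 + 1.0684·77 + 0.0744·13 + 0.1169·65 + 0.0988·42 = 113.8968
  x_4 = 0.1487·48 + 0.0686·96 + 0.1592·74 + 0.1049·77 + 1.1295·13 + 0.1783·65 + 0.1352·42 = 65.5246
  x_5 = 0.0532·48 + 0.0607·96 + 0.1350·74 + 0.1115·77 + 0.1237·13 + 1.0884·65 + 0.0509·42 = 101.4467
  x_6 = 0.0385·48 + 0.0439·96 + 0.1260·74 + 0.0545·77 + 0.0550·13 + 0.1033·65 + 1.0382·42 = 70.6254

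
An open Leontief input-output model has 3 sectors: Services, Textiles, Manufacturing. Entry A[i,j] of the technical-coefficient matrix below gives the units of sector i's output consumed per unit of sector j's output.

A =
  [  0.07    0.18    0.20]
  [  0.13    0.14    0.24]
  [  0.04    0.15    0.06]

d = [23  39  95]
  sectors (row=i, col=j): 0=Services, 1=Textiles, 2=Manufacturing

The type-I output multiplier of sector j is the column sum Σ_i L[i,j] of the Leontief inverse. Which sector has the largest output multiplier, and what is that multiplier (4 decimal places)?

Manufacturing (1.8145)

Form M = I − A:
  [  0.93   -0.18   -0.20]
  [ -0.13    0.86   -0.24]
  [ -0.04   -0.15    0.94]
Leontief inverse L = M⁻¹:
  [  1.1295    0.2913    0.3147]
  [  0.1927    1.2667    0.3644]
  [  0.0788    0.2145    1.1354]
Total output x = L · d:
  x_0 = 1.1295·23 + 0.2913·39 + 0.3147·95 = 67.2362
  x_1 = 0.1927·23 + 1.2667·39 + 0.3644·95 = 88.4538
  x_2 = 0.0788·23 + 0.2145·39 + 1.1354·95 = 118.0399
Output multipliers (column sums of L):
  Services: 1.4011
  Textiles: 1.7725
  Manufacturing: 1.8145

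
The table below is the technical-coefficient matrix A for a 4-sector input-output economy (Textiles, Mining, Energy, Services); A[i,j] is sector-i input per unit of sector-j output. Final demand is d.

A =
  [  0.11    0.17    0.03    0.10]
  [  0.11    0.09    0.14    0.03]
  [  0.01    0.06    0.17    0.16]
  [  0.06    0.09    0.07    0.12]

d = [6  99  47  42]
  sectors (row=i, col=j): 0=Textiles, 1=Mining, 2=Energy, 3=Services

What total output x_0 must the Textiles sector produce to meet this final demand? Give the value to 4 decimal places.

41.8459

Form M = I − A:
  [  0.89   -0.17   -0.03   -0.10]
  [ -0.11    0.91   -0.14   -0.03]
  [ -0.01   -0.06    0.83   -0.16]
  [ -0.06   -0.09   -0.07    0.88]
Leontief inverse L = M⁻¹:
  [  1.1649    0.2396    0.0958    0.1580]
  [  0.1508    1.1500    0.2074    0.0940]
  [  0.0439    0.1136    1.2454    0.2353]
  [  0.0983    0.1430    0.1268    1.1755]
Total output x = L · d:
  x_0 = 1.1649·6 + 0.2396·99 + 0.0958·47 + 0.1580·42 = 41.8459
  x_1 = 0.1508·6 + 1.1500·99 + 0.2074·47 + 0.0940·42 = 128.4559
  x_2 = 0.0439·6 + 0.1136·99 + 1.2454·47 + 0.2353·42 = 79.9252
  x_3 = 0.0983·6 + 0.1430·99 + 0.1268·47 + 1.1755·42 = 70.0756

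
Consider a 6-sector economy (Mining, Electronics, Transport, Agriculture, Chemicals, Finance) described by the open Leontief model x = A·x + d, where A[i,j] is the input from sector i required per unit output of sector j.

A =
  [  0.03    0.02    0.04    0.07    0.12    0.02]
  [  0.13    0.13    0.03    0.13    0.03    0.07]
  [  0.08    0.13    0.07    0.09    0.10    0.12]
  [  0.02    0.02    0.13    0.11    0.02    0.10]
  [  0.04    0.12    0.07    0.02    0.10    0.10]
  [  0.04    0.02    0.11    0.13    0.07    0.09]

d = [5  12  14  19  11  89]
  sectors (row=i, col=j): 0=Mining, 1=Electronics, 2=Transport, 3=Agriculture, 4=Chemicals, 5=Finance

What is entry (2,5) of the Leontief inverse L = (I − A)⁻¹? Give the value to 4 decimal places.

Form M = I − A:
  [  0.97   -0.02   -0.04   -0.07   -0.12   -0.02]
  [ -0.13    0.87   -0.03   -0.13   -0.03   -0.07]
  [ -0.08   -0.13    0.93   -0.09   -0.10   -0.12]
  [ -0.02   -0.02   -0.13    0.89   -0.02   -0.10]
  [ -0.04   -0.12   -0.07   -0.02    0.90   -0.10]
  [ -0.04   -0.02   -0.11   -0.13   -0.07    0.91]
Leontief inverse L = M⁻¹:
  [  1.0582    0.0632    0.0839    0.1147    0.1605    0.0694]
  [  0.1820    1.1896    0.1009    0.2212    0.0912    0.1432]
  [  0.1431    0.2091    1.1534    0.1933    0.1750    0.2118]
  [  0.0602    0.0718    0.1962    1.1852    0.0719    0.1709]
  [  0.0930    0.1881    0.1316    0.0993    1.1600    0.1723]
  [  0.0836    0.0789    0.1835    0.2102    0.1297    1.1684]
Total output x = L · d:
  x_0 = 1.0582·5 + 0.0632·12 + 0.0839·14 + 0.1147·19 + 0.1605·11 + 0.0694·89 = 17.3459
  x_1 = 0.1820·5 + 1.1896·12 + 0.1009·14 + 0.2212·19 + 0.0912·11 + 0.1432·89 = 34.5459
  x_2 = 0.1431·5 + 0.2091·12 + 1.1534·14 + 0.1933·19 + 0.1750·11 + 0.2118·89 = 43.8193
  x_3 = 0.0602·5 + 0.0718·12 + 0.1962·14 + 1.1852·19 + 0.0719·11 + 0.1709·89 = 42.4259
  x_4 = 0.0930·5 + 0.1881·12 + 0.1316·14 + 0.0993·19 + 1.1600·11 + 0.1723·89 = 34.5434
  x_5 = 0.0836·5 + 0.0789·12 + 0.1835·14 + 0.2102·19 + 0.1297·11 + 1.1684·89 = 113.3388

L[2,5] = 0.2118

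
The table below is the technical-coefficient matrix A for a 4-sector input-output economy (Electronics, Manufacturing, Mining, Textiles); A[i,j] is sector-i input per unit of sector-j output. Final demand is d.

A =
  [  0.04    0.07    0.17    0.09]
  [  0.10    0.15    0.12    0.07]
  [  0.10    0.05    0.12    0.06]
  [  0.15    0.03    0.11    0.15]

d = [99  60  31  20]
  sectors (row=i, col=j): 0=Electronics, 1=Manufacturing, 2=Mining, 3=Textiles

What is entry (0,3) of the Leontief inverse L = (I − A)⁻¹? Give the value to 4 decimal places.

Form M = I − A:
  [  0.96   -0.07   -0.17   -0.09]
  [ -0.10    0.85   -0.12   -0.07]
  [ -0.10   -0.05    0.88   -0.06]
  [ -0.15   -0.03   -0.11    0.85]
Leontief inverse L = M⁻¹:
  [  1.1011    0.1102    0.2456    0.1430]
  [  0.1688    1.2076    0.2138    0.1324]
  [  0.1497    0.0861    1.1904    0.1070]
  [  0.2196    0.0732    0.2049    1.2202]
Total output x = L · d:
  x_0 = 1.1011·99 + 0.1102·60 + 0.2456·31 + 0.1430·20 = 126.0897
  x_1 = 0.1688·99 + 1.2076·60 + 0.2138·31 + 0.1324·20 = 98.4411
  x_2 = 0.1497·99 + 0.0861·60 + 1.1904·31 + 0.1070·20 = 59.0280
  x_3 = 0.2196·99 + 0.0732·60 + 0.2049·31 + 1.2202·20 = 56.8938

L[0,3] = 0.1430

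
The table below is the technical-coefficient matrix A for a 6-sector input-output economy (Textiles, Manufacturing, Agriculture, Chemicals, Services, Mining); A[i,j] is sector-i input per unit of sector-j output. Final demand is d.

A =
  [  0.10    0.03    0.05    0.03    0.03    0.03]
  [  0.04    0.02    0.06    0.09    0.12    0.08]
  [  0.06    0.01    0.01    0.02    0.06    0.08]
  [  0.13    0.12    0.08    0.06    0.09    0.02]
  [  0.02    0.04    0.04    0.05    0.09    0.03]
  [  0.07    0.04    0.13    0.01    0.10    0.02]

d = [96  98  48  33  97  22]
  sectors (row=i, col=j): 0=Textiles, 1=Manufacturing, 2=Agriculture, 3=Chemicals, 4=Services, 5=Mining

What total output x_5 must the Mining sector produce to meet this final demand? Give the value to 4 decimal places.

Form M = I − A:
  [  0.90   -0.03   -0.05   -0.03   -0.03   -0.03]
  [ -0.04    0.98   -0.06   -0.09   -0.12   -0.08]
  [ -0.06   -0.01    0.99   -0.02   -0.06   -0.08]
  [ -0.13   -0.12   -0.08    0.94   -0.09   -0.02]
  [ -0.02   -0.04   -0.04   -0.05    0.91   -0.03]
  [ -0.07   -0.04   -0.13   -0.01   -0.10    0.98]
Leontief inverse L = M⁻¹:
  [  1.1294    0.0451    0.0719    0.0455    0.0576    0.0468]
  [  0.0816    1.0492    0.0975    0.1153    0.1703    0.1037]
  [  0.0839    0.0245    1.0341    0.0327    0.0876    0.0923]
  [  0.1803    0.1490    0.1197    1.0948    0.1477    0.0543]
  [  0.0454    0.0582    0.0630    0.0687    1.1242    0.0471]
  [  0.1016    0.0568    0.1539    0.0305    0.1389    1.0456]
Total output x = L · d:
  x_0 = 1.1294·96 + 0.0451·98 + 0.0719·48 + 0.0455·33 + 0.0576·97 + 0.0468·22 = 124.4118
  x_1 = 0.0816·96 + 1.0492·98 + 0.0975·48 + 0.1153·33 + 0.1703·97 + 0.1037·22 = 137.9417
  x_2 = 0.0839·96 + 0.0245·98 + 1.0341·48 + 0.0327·33 + 0.0876·97 + 0.0923·22 = 71.6882
  x_3 = 0.1803·96 + 0.1490·98 + 0.1197·48 + 1.0948·33 + 0.1477·97 + 0.0543·22 = 89.3131
  x_4 = 0.0454·96 + 0.0582·98 + 0.0630·48 + 0.0687·33 + 1.1242·97 + 0.0471·22 = 125.4337
  x_5 = 0.1016·96 + 0.0568·98 + 0.1539·48 + 0.0305·33 + 0.1389·97 + 1.0456·22 = 60.1862

60.1862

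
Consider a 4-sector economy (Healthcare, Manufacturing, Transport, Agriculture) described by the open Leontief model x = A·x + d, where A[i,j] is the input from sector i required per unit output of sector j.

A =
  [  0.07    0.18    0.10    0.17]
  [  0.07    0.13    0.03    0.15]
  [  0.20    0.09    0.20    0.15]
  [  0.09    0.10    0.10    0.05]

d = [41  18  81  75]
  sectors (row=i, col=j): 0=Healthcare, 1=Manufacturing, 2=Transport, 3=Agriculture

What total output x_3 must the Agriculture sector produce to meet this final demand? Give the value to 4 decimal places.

Form M = I − A:
  [  0.93   -0.18   -0.10   -0.17]
  [ -0.07    0.87   -0.03   -0.15]
  [ -0.20   -0.09    0.80   -0.15]
  [ -0.09   -0.10   -0.10    0.95]
Leontief inverse L = M⁻¹:
  [  1.1664    0.2941    0.1925    0.2856]
  [  0.1330    1.2127    0.0908    0.2296]
  [  0.3366    0.2439    1.3400    0.3103]
  [  0.1599    0.1812    0.1689    1.1365]
Total output x = L · d:
  x_0 = 1.1664·41 + 0.2941·18 + 0.1925·81 + 0.2856·75 = 90.1295
  x_1 = 0.1330·41 + 1.2127·18 + 0.0908·81 + 0.2296·75 = 51.8614
  x_2 = 0.3366·41 + 0.2439·18 + 1.3400·81 + 0.3103·75 = 150.0046
  x_3 = 0.1599·41 + 0.1812·18 + 0.1689·81 + 1.1365·75 = 108.7350

108.7350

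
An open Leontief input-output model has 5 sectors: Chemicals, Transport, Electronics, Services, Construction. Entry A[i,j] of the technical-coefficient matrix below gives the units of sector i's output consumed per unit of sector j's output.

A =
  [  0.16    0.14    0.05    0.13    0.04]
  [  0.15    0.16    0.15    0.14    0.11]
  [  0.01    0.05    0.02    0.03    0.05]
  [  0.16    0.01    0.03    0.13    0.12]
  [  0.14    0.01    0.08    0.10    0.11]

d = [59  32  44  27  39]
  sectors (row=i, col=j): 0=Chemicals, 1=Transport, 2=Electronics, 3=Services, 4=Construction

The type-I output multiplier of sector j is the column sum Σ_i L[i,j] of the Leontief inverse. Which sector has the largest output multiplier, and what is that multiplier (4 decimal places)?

Chemicals (2.1945)

Form M = I − A:
  [  0.84   -0.14   -0.05   -0.13   -0.04]
  [ -0.15    0.84   -0.15   -0.14   -0.11]
  [ -0.01   -0.05    0.98   -0.03   -0.05]
  [ -0.16   -0.01   -0.03    0.87   -0.12]
  [ -0.14   -0.01   -0.08   -0.10    0.89]
Leontief inverse L = M⁻¹:
  [  1.3015    0.2285    0.1194    0.2500    0.1272]
  [  0.3198    1.2639    0.2366    0.2849    0.2223]
  [  0.0506    0.0722    1.0424    0.0641    0.0784]
  [  0.2785    0.0679    0.0777    1.2266    0.1907]
  [  0.2442    0.0643    0.1239    0.1861    1.1746]
Total output x = L · d:
  x_0 = 1.3015·59 + 0.2285·32 + 0.1194·44 + 0.2500·27 + 0.1272·39 = 101.0645
  x_1 = 0.3198·59 + 1.2639·32 + 0.2366·44 + 0.2849·27 + 0.2223·39 = 86.0884
  x_2 = 0.0506·59 + 0.0722·32 + 1.0424·44 + 0.0641·27 + 0.0784·39 = 55.9485
  x_3 = 0.2785·59 + 0.0679·32 + 0.0777·44 + 1.2266·27 + 0.1907·39 = 62.5736
  x_4 = 0.2442·59 + 0.0643·32 + 0.1239·44 + 0.1861·27 + 1.1746·39 = 72.7451
Output multipliers (column sums of L):
  Chemicals: 2.1945
  Transport: 1.6968
  Electronics: 1.6000
  Services: 2.0117
  Construction: 1.7931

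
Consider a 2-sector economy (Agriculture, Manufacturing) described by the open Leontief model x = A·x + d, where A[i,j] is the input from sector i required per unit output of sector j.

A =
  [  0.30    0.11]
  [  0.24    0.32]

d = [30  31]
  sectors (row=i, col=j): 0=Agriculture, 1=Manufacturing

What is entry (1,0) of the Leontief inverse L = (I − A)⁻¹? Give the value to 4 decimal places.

L[1,0] = 0.5338

Form M = I − A:
  [  0.70   -0.11]
  [ -0.24    0.68]
Leontief inverse L = M⁻¹:
  [  1.5125    0.2447]
  [  0.5338    1.5569]
Total output x = L · d:
  x_0 = 1.5125·30 + 0.2447·31 = 52.9582
  x_1 = 0.5338·30 + 1.5569·31 = 64.2794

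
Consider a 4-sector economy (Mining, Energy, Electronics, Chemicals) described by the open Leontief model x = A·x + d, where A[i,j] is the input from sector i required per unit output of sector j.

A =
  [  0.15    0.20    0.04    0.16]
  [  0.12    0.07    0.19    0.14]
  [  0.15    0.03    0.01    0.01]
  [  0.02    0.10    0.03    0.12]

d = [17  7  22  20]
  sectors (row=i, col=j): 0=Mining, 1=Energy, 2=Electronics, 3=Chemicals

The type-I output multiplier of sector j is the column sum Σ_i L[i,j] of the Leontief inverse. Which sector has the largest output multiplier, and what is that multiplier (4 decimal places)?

Chemicals (1.7305)

Form M = I − A:
  [  0.85   -0.20   -0.04   -0.16]
  [ -0.12    0.93   -0.19   -0.14]
  [ -0.15   -0.03    0.99   -0.01]
  [ -0.02   -0.10   -0.03    0.88]
Leontief inverse L = M⁻¹:
  [  1.2461    0.3014    0.1165    0.2758]
  [  0.2096    1.1521    0.2364    0.2241]
  [  0.1957    0.0820    1.0356    0.0604]
  [  0.0588    0.1406    0.0648    1.1702]
Total output x = L · d:
  x_0 = 1.2461·17 + 0.3014·7 + 0.1165·22 + 0.2758·20 = 31.3738
  x_1 = 0.2096·17 + 1.1521·7 + 0.2364·22 + 0.2241·20 = 21.3099
  x_2 = 0.1957·17 + 0.0820·7 + 1.0356·22 + 0.0604·20 = 27.8924
  x_3 = 0.0588·17 + 0.1406·7 + 0.0648·22 + 1.1702·20 = 26.8128
Output multipliers (column sums of L):
  Mining: 1.7103
  Energy: 1.6760
  Electronics: 1.4533
  Chemicals: 1.7305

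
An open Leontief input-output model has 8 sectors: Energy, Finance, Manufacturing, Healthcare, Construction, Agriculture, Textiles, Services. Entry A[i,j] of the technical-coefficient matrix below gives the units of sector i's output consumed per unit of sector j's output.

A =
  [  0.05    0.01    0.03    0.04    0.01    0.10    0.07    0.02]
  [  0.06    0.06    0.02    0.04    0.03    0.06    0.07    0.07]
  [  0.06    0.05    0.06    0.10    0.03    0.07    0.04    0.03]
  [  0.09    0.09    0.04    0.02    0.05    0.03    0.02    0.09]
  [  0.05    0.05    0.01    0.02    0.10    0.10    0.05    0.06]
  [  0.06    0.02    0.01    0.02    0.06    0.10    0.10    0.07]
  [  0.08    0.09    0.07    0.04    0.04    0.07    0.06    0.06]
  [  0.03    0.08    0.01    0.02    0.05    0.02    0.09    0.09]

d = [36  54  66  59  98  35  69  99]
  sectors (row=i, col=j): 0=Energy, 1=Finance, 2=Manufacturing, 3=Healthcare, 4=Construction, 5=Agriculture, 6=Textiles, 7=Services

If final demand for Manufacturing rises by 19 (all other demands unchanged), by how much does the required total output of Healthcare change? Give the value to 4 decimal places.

Form M = I − A:
  [  0.95   -0.01   -0.03   -0.04   -0.01   -0.10   -0.07   -0.02]
  [ -0.06    0.94   -0.02   -0.04   -0.03   -0.06   -0.07   -0.07]
  [ -0.06   -0.05    0.94   -0.10   -0.03   -0.07   -0.04   -0.03]
  [ -0.09   -0.09   -0.04    0.98   -0.05   -0.03   -0.02   -0.09]
  [ -0.05   -0.05   -0.01   -0.02    0.90   -0.10   -0.05   -0.06]
  [ -0.06   -0.02   -0.01   -0.02   -0.06    0.90   -0.10   -0.07]
  [ -0.08   -0.09   -0.07   -0.04   -0.04   -0.07    0.94   -0.06]
  [ -0.03   -0.08   -0.01   -0.02   -0.05   -0.02   -0.09    0.91]
Leontief inverse L = M⁻¹:
  [  1.0858    0.0400    0.0487    0.0602    0.0358    0.1428    0.1096    0.0551]
  [  0.1018    1.0999    0.0412    0.0639    0.0616    0.1086    0.1184    0.1147]
  [  0.1072    0.0920    1.0840    0.1277    0.0638    0.1222    0.0875    0.0772]
  [  0.1305    0.1289    0.0598    1.0460    0.0818    0.0801    0.0699    0.1344]
  [  0.0937    0.0898    0.0294    0.0434    1.1396    0.1572    0.1036    0.1083]
  [  0.1050    0.0617    0.0326    0.0444    0.0973    1.1563    0.1542    0.1181]
  [  0.1319    0.1372    0.0970    0.0731    0.0781    0.1320    1.1186    0.1129]
  [  0.0693    0.1217    0.0304    0.0426    0.0816    0.0645    0.1362    1.1343]
Total output x = L · d:
  x_0 = 1.0858·36 + 0.0400·54 + 0.0487·66 + 0.0602·59 + 0.0358·98 + 0.1428·35 + 0.1096·69 + 0.0551·99 = 69.5361
  x_1 = 0.1018·36 + 1.0999·54 + 0.0412·66 + 0.0639·59 + 0.0616·98 + 0.1086·35 + 0.1184·69 + 0.1147·99 = 98.9196
  x_2 = 0.1072·36 + 0.0920·54 + 1.0840·66 + 0.1277·59 + 0.0638·98 + 0.1222·35 + 0.0875·69 + 0.0772·99 = 112.1054
  x_3 = 0.1305·36 + 0.1289·54 + 0.0598·66 + 1.0460·59 + 0.0818·98 + 0.0801·35 + 0.0699·69 + 0.1344·99 = 106.2541
  x_4 = 0.0937·36 + 0.0898·54 + 0.0294·66 + 0.0434·59 + 1.1396·98 + 0.1572·35 + 0.1036·69 + 0.1083·99 = 147.7766
  x_5 = 0.1050·36 + 0.0617·54 + 0.0326·66 + 0.0444·59 + 0.0973·98 + 1.1563·35 + 0.1542·69 + 0.1181·99 = 84.2243
  x_6 = 0.1319·36 + 0.1372·54 + 0.0970·66 + 0.0731·59 + 0.0781·98 + 0.1320·35 + 1.1186·69 + 0.1129·99 = 123.5127
  x_7 = 0.0693·36 + 0.1217·54 + 0.0304·66 + 0.0426·59 + 0.0816·98 + 0.0645·35 + 0.1362·69 + 1.1343·99 = 145.5332
Δx_3 = L[3,2] · Δd_2 = 0.0598 · 19 = 1.1356

1.1356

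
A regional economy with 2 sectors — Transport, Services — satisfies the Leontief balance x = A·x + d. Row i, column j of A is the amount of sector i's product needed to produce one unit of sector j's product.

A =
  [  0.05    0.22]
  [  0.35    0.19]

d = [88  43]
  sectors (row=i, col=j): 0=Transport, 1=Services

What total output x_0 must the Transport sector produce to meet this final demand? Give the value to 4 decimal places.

116.5921

Form M = I − A:
  [  0.95   -0.22]
  [ -0.35    0.81]
Leontief inverse L = M⁻¹:
  [  1.1697    0.3177]
  [  0.5054    1.3718]
Total output x = L · d:
  x_0 = 1.1697·88 + 0.3177·43 = 116.5921
  x_1 = 0.5054·88 + 1.3718·43 = 103.4657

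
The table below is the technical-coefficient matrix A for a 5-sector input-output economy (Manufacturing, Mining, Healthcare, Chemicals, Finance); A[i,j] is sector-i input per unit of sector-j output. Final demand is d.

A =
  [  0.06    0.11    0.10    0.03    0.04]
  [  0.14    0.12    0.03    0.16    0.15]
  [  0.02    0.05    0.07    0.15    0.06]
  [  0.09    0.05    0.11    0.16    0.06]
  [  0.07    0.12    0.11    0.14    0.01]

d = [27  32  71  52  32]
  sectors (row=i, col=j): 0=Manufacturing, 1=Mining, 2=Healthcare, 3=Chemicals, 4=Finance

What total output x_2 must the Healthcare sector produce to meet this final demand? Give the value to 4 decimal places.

100.6998

Form M = I − A:
  [  0.94   -0.11   -0.10   -0.03   -0.04]
  [ -0.14    0.88   -0.03   -0.16   -0.15]
  [ -0.02   -0.05    0.93   -0.15   -0.06]
  [ -0.09   -0.05   -0.11    0.84   -0.06]
  [ -0.07   -0.12   -0.11   -0.14    0.99]
Leontief inverse L = M⁻¹:
  [  1.1086    0.1650    0.1479    0.1117    0.0855]
  [  0.2293    1.2191    0.1254    0.2994    0.2197]
  [  0.0693    0.1000    1.1262    0.2394    0.1007]
  [  0.1512    0.1167    0.1834    1.2695    0.1118]
  [  0.1352    0.1870    0.1767    0.2503    1.0698]
Total output x = L · d:
  x_0 = 1.1086·27 + 0.1650·32 + 0.1479·71 + 0.1117·52 + 0.0855·32 = 54.2529
  x_1 = 0.2293·27 + 1.2191·32 + 0.1254·71 + 0.2994·52 + 0.2197·32 = 76.7048
  x_2 = 0.0693·27 + 0.1000·32 + 1.1262·71 + 0.2394·52 + 0.1007·32 = 100.6998
  x_3 = 0.1512·27 + 0.1167·32 + 0.1834·71 + 1.2695·52 + 0.1118·32 = 90.4298
  x_4 = 0.1352·27 + 0.1870·32 + 0.1767·71 + 0.2503·52 + 1.0698·32 = 69.4338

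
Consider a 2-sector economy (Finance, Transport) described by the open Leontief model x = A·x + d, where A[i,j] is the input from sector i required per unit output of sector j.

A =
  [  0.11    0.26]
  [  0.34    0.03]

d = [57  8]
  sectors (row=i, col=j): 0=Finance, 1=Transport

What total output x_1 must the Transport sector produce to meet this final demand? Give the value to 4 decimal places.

34.1980

Form M = I − A:
  [  0.89   -0.26]
  [ -0.34    0.97]
Leontief inverse L = M⁻¹:
  [  1.2518    0.3355]
  [  0.4388    1.1485]
Total output x = L · d:
  x_0 = 1.2518·57 + 0.3355·8 = 74.0354
  x_1 = 0.4388·57 + 1.1485·8 = 34.1980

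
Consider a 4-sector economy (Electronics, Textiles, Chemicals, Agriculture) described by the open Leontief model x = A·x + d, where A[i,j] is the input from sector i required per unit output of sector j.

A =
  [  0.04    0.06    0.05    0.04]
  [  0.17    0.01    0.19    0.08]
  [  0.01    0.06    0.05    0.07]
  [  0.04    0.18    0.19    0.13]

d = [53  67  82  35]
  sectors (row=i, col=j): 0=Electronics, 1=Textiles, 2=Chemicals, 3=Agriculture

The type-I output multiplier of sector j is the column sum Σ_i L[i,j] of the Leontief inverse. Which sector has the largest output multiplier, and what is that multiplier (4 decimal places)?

Chemicals (1.7161)

Form M = I − A:
  [  0.96   -0.06   -0.05   -0.04]
  [ -0.17    0.99   -0.19   -0.08]
  [ -0.01   -0.06    0.95   -0.07]
  [ -0.04   -0.18   -0.19    0.87]
Leontief inverse L = M⁻¹:
  [  1.0595    0.0808    0.0845    0.0629]
  [  0.1955    1.0599    0.2476    0.1264]
  [  0.0306    0.0856    1.0908    0.0970]
  [  0.0958    0.2417    0.2933    1.1997]
Total output x = L · d:
  x_0 = 1.0595·53 + 0.0808·67 + 0.0845·82 + 0.0629·35 = 70.6962
  x_1 = 0.1955·53 + 1.0599·67 + 0.2476·82 + 0.1264·35 = 106.1015
  x_2 = 0.0306·53 + 0.0856·67 + 1.0908·82 + 0.0970·35 = 100.1948
  x_3 = 0.0958·53 + 0.2417·67 + 0.2933·82 + 1.1997·35 = 87.3139
Output multipliers (column sums of L):
  Electronics: 1.3814
  Textiles: 1.4680
  Chemicals: 1.7161
  Agriculture: 1.4860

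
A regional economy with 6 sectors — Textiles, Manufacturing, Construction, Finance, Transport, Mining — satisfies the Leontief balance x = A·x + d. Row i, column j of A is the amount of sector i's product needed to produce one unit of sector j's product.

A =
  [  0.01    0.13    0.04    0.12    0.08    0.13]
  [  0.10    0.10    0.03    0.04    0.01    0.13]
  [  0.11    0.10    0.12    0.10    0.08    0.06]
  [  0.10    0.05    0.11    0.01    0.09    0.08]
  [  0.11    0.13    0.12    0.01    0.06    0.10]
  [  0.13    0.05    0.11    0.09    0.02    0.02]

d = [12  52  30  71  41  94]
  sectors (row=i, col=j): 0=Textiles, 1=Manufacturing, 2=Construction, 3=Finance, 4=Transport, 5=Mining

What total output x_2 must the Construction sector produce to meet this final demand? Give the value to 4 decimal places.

82.4474

Form M = I − A:
  [  0.99   -0.13   -0.04   -0.12   -0.08   -0.13]
  [ -0.10    0.90   -0.03   -0.04   -0.01   -0.13]
  [ -0.11   -0.10    0.88   -0.10   -0.08   -0.06]
  [ -0.10   -0.05   -0.11    0.99   -0.09   -0.08]
  [ -0.11   -0.13   -0.12   -0.01    0.94   -0.10]
  [ -0.13   -0.05   -0.11   -0.09   -0.02    0.98]
Leontief inverse L = M⁻¹:
  [  1.1048    0.2131    0.1231    0.1753    0.1280    0.2097]
  [  0.1687    1.1685    0.0903    0.0950    0.0477    0.1955]
  [  0.2095    0.2041    1.2136    0.1720    0.1431    0.1578]
  [  0.1779    0.1342    0.1847    1.0712    0.1381    0.1542]
  [  0.2024    0.2276    0.2027    0.0827    1.1127    0.1898]
  [  0.1991    0.1278    0.1783    0.1475    0.0709    1.0940]
Total output x = L · d:
  x_0 = 1.1048·12 + 0.2131·52 + 0.1231·30 + 0.1753·71 + 0.1280·41 + 0.2097·94 = 65.4434
  x_1 = 0.1687·12 + 1.1685·52 + 0.0903·30 + 0.0950·71 + 0.0477·41 + 0.1955·94 = 92.5844
  x_2 = 0.2095·12 + 0.2041·52 + 1.2136·30 + 0.1720·71 + 0.1431·41 + 0.1578·94 = 82.4474
  x_3 = 0.1779·12 + 0.1342·52 + 0.1847·30 + 1.0712·71 + 0.1381·41 + 0.1542·94 = 110.8695
  x_4 = 0.2024·12 + 0.2276·52 + 0.2027·30 + 0.0827·71 + 1.1127·41 + 0.1898·94 = 89.6767
  x_5 = 0.1991·12 + 0.1278·52 + 0.1783·30 + 0.1475·71 + 0.0709·41 + 1.0940·94 = 130.5897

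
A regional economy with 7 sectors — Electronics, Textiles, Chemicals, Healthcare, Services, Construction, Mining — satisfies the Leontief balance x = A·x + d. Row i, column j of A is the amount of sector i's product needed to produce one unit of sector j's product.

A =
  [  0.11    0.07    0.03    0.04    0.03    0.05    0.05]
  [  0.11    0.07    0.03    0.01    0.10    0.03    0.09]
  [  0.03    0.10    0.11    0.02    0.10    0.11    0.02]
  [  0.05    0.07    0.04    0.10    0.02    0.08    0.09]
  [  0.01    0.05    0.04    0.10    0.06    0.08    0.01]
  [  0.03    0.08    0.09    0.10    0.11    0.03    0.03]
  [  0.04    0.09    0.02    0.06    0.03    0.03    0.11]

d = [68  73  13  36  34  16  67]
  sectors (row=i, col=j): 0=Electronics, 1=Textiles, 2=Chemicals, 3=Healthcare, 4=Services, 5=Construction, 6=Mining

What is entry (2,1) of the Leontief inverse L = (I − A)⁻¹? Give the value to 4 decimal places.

L[2,1] = 0.1644

Form M = I − A:
  [  0.89   -0.07   -0.03   -0.04   -0.03   -0.05   -0.05]
  [ -0.11    0.93   -0.03   -0.01   -0.10   -0.03   -0.09]
  [ -0.03   -0.10    0.89   -0.02   -0.10   -0.11   -0.02]
  [ -0.05   -0.07   -0.04    0.90   -0.02   -0.08   -0.09]
  [ -0.01   -0.05   -0.04   -0.10    0.94   -0.08   -0.01]
  [ -0.03   -0.08   -0.09   -0.10   -0.11    0.97   -0.03]
  [ -0.04   -0.09   -0.02   -0.06   -0.03   -0.03    0.89]
Leontief inverse L = M⁻¹:
  [  1.1523    0.1187    0.0600    0.0771    0.0702    0.0848    0.0895]
  [  0.1540    1.1243    0.0621    0.0535    0.1447    0.0702    0.1331]
  [  0.0735    0.1644    1.1600    0.0714    0.1657    0.1619    0.0614]
  [  0.0945    0.1299    0.0778    1.1491    0.0684    0.1225    0.1413]
  [  0.0406    0.0953    0.0734    0.1428    1.1013    0.1173    0.0443]
  [  0.0720    0.1402    0.1324    0.1511    0.1635    1.0823    0.0748]
  [  0.0792    0.1394    0.0472    0.0979    0.0688    0.0632    1.1560]
Total output x = L · d:
  x_0 = 1.1523·68 + 0.1187·73 + 0.0600·13 + 0.0771·36 + 0.0702·34 + 0.0848·16 + 0.0895·67 = 100.3198
  x_1 = 0.1540·68 + 1.1243·73 + 0.0621·13 + 0.0535·36 + 0.1447·34 + 0.0702·16 + 0.1331·67 = 110.2424
  x_2 = 0.0735·68 + 0.1644·73 + 1.1600·13 + 0.0714·36 + 0.1657·34 + 0.1619·16 + 0.0614·67 = 46.9819
  x_3 = 0.0945·68 + 0.1299·73 + 0.0778·13 + 1.1491·36 + 0.0684·34 + 0.1225·16 + 0.1413·67 = 72.0368
  x_4 = 0.0406·68 + 0.0953·73 + 0.0734·13 + 0.1428·36 + 1.1013·34 + 0.1173·16 + 0.0443·67 = 58.1033
  x_5 = 0.0720·68 + 0.1402·73 + 0.1324·13 + 0.1511·36 + 0.1635·34 + 1.0823·16 + 0.0748·67 = 50.1726
  x_6 = 0.0792·68 + 0.1394·73 + 0.0472·13 + 0.0979·36 + 0.0688·34 + 0.0632·16 + 1.1560·67 = 100.4997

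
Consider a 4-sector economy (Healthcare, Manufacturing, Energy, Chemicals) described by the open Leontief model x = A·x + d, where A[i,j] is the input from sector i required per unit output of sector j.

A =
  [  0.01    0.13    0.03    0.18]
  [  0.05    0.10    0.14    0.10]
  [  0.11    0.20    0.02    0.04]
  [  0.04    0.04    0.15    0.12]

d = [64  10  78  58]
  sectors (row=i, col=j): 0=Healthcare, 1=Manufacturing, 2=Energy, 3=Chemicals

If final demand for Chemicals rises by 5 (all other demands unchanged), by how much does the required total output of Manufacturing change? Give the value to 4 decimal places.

0.8009

Form M = I − A:
  [  0.99   -0.13   -0.03   -0.18]
  [ -0.05    0.90   -0.14   -0.10]
  [ -0.11   -0.20    0.98   -0.04]
  [ -0.04   -0.04   -0.15    0.88]
Leontief inverse L = M⁻¹:
  [  1.0393    0.1816    0.0941    0.2375]
  [  0.0874    1.1742    0.1949    0.1602]
  [  0.1375    0.2644    1.0788    0.1072]
  [  0.0747    0.1067    0.1970    1.1727]
Total output x = L · d:
  x_0 = 1.0393·64 + 0.1816·10 + 0.0941·78 + 0.2375·58 = 89.4485
  x_1 = 0.0874·64 + 1.1742·10 + 0.1949·78 + 0.1602·58 = 41.8323
  x_2 = 0.1375·64 + 0.2644·10 + 1.0788·78 + 0.1072·58 = 101.8112
  x_3 = 0.0747·64 + 0.1067·10 + 0.1970·78 + 1.1727·58 = 89.2306
Δx_1 = L[1,3] · Δd_3 = 0.1602 · 5 = 0.8009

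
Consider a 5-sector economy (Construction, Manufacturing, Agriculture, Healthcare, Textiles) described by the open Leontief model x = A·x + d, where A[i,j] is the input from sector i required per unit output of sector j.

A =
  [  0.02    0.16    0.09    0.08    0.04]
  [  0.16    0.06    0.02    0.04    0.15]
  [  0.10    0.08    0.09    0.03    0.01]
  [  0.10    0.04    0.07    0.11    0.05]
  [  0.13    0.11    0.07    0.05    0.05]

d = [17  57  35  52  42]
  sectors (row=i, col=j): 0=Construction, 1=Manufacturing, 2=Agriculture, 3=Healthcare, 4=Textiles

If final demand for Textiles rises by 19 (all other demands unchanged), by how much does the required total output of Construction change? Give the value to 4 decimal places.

Form M = I − A:
  [  0.98   -0.16   -0.09   -0.08   -0.04]
  [ -0.16    0.94   -0.02   -0.04   -0.15]
  [ -0.10   -0.08    0.91   -0.03   -0.01]
  [ -0.10   -0.04   -0.07    0.89   -0.05]
  [ -0.13   -0.11   -0.07   -0.05    0.95]
Leontief inverse L = M⁻¹:
  [  1.0915    0.2119    0.1283    0.1168    0.0869]
  [  0.2266    1.1345    0.0688    0.0846    0.1939]
  [  0.1471    0.1281    1.1240    0.0592    0.0414]
  [  0.1553    0.0947    0.1123    1.1503    0.0832]
  [  0.1946    0.1748    0.1142    0.0907    1.0944]
Total output x = L · d:
  x_0 = 1.0915·17 + 0.2119·57 + 0.1283·35 + 0.1168·52 + 0.0869·42 = 44.8479
  x_1 = 0.2266·17 + 1.1345·57 + 0.0688·35 + 0.0846·52 + 0.1939·42 = 83.4664
  x_2 = 0.1471·17 + 0.1281·57 + 1.1240·35 + 0.0592·52 + 0.0414·42 = 53.9560
  x_3 = 0.1553·17 + 0.0947·57 + 0.1123·35 + 1.1503·52 + 0.0832·42 = 75.2785
  x_4 = 0.1946·17 + 0.1748·57 + 0.1142·35 + 0.0907·52 + 1.0944·42 = 67.9499
Δx_0 = L[0,4] · Δd_4 = 0.0869 · 19 = 1.6513

1.6513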